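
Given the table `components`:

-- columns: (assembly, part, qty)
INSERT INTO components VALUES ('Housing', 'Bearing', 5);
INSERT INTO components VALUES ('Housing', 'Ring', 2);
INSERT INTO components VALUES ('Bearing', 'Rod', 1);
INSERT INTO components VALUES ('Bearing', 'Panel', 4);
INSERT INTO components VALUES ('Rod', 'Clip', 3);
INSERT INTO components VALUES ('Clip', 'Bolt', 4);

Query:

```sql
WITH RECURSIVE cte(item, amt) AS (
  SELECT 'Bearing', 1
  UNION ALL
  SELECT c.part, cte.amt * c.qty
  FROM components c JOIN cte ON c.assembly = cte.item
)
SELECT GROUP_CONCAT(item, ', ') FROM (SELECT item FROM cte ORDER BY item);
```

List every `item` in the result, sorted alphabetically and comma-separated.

Bearing, Bolt, Clip, Panel, Rod

Base: (Bearing, amt=1).
Iteration 1: components of {Bearing} -> Panel = 1*4 = 4, Rod = 1*1 = 1.
Iteration 2: components of {Panel,Rod} -> Clip = 1*3 = 3.
Iteration 3: components of {Clip} -> Bolt = 3*4 = 12.
Iteration 4: no further components; recursion stops.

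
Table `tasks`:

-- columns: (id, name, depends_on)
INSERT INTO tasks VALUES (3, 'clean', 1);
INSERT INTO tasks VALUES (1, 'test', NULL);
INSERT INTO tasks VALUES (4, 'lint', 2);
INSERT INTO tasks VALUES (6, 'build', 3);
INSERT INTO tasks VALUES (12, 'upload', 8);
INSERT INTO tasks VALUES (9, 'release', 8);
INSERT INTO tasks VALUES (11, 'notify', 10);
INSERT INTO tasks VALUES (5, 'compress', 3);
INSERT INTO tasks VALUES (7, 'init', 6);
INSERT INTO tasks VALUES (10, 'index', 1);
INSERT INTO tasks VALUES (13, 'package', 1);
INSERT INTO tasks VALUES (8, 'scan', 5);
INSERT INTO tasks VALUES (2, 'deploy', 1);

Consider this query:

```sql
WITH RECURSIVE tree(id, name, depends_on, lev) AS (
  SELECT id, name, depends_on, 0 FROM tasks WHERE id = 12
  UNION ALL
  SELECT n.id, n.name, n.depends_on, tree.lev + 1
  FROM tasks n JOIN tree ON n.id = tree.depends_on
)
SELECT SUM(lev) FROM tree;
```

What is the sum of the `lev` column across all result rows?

10

Base: id=12 (upload), depends_on=8, lev 0.
Iteration 1: join on id=8 -> scan (id 8, depends_on=5, lev 1).
Iteration 2: join on id=5 -> compress (id 5, depends_on=3, lev 2).
Iteration 3: join on id=3 -> clean (id 3, depends_on=1, lev 3).
Iteration 4: join on id=1 -> test (id 1, depends_on=NULL, lev 4).
Iteration 5: depends_on is NULL; no match; recursion stops.
SUM(lev) = 0 + 1 + 2 + 3 + 4 = 10.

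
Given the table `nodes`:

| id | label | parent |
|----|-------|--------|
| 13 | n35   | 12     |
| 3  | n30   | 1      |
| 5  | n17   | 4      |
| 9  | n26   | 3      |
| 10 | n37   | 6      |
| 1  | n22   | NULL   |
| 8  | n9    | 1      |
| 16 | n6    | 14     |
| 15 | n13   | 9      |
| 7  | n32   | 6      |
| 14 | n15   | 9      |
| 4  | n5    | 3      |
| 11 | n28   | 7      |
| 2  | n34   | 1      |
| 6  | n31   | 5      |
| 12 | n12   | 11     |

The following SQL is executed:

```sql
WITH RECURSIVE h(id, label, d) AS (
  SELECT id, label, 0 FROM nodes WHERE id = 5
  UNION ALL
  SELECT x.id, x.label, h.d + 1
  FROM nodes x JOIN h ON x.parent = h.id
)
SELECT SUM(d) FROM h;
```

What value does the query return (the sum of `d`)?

17

Base: id=5 (n17) at d 0.
Iteration 1: rows with parent in {5} -> n31 (id 6, d 1).
Iteration 2: rows with parent in {6} -> n32 (id 7, d 2), n37 (id 10, d 2).
Iteration 3: rows with parent in {7,10} -> n28 (id 11, d 3).
Iteration 4: rows with parent in {11} -> n12 (id 12, d 4).
Iteration 5: rows with parent in {12} -> n35 (id 13, d 5).
Iteration 6: no rows with parent in {13}; recursion stops.
SUM(d) = 0 + 1 + 2 + 2 + 3 + 4 + 5 = 17.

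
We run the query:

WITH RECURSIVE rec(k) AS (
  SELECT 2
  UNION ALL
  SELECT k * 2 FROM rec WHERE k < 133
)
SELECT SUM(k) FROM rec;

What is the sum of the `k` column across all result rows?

510

Base: k=2.
Iteration 1: 2 < 133 holds -> k = 2 * 2 = 4.
Iteration 2: 4 < 133 holds -> k = 4 * 2 = 8.
Iteration 3: 8 < 133 holds -> k = 8 * 2 = 16.
Iteration 4: 16 < 133 holds -> k = 16 * 2 = 32.
Iteration 5: 32 < 133 holds -> k = 32 * 2 = 64.
Iteration 6: 64 < 133 holds -> k = 64 * 2 = 128.
Iteration 7: 128 < 133 holds -> k = 128 * 2 = 256.
Iteration 8: 256 < 133 fails; recursion stops.
SUM(k) = 2 + 4 + 8 + 16 + 32 + 64 + 128 + 256 = 510.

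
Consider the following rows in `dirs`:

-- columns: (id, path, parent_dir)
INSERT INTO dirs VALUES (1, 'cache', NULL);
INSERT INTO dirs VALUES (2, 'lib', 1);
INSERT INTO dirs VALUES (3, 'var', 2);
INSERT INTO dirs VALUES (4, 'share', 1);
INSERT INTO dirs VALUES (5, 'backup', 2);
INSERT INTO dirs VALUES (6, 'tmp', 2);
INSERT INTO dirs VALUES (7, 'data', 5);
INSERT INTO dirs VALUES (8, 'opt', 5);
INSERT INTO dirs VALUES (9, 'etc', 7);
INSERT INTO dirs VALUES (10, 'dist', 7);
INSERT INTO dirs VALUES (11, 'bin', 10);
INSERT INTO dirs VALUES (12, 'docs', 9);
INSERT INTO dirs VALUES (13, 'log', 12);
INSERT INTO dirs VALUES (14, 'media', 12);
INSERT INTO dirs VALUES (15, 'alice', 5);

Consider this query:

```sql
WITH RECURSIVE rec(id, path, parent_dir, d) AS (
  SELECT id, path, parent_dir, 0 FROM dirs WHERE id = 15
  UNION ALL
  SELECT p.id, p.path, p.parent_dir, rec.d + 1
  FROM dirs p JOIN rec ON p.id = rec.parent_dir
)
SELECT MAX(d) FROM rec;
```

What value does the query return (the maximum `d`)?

3

Base: id=15 (alice), parent_dir=5, d 0.
Iteration 1: join on id=5 -> backup (id 5, parent_dir=2, d 1).
Iteration 2: join on id=2 -> lib (id 2, parent_dir=1, d 2).
Iteration 3: join on id=1 -> cache (id 1, parent_dir=NULL, d 3).
Iteration 4: parent_dir is NULL; no match; recursion stops.
d values: 0, 1, 2, 3; the maximum is 3.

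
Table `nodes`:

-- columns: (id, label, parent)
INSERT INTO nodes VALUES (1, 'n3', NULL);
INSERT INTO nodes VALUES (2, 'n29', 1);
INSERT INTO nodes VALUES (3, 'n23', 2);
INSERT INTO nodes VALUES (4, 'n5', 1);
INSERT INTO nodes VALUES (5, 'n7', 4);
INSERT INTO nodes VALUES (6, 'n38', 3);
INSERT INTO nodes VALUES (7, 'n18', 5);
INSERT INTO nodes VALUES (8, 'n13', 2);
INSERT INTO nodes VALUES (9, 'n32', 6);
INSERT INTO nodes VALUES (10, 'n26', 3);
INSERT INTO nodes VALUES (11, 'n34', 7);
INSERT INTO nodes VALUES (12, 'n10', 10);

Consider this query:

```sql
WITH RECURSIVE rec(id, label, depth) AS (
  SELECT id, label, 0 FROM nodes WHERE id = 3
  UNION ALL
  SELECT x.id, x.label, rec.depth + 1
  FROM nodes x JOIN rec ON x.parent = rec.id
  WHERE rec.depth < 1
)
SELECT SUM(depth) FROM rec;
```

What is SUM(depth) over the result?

2

Base: id=3 (n23) at depth 0.
Iteration 1: rows with parent in {3} -> n38 (id 6, depth 1), n26 (id 10, depth 1).
Iteration 2: depth < 1 fails for all current rows; recursion stops.
SUM(depth) = 0 + 1 + 1 = 2.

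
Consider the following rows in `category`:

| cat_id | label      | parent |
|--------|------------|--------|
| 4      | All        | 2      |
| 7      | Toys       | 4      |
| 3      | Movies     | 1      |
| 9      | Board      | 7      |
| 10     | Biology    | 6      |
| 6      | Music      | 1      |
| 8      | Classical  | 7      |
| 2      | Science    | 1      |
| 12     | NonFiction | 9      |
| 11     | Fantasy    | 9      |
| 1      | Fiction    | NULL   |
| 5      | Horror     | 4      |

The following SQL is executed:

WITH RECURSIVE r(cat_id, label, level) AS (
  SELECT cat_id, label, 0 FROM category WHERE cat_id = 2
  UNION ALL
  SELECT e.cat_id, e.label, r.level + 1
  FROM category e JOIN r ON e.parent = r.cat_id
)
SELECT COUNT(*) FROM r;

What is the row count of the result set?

Base: cat_id=2 (Science) at level 0.
Iteration 1: rows with parent in {2} -> All (id 4, level 1).
Iteration 2: rows with parent in {4} -> Horror (id 5, level 2), Toys (id 7, level 2).
Iteration 3: rows with parent in {5,7} -> Classical (id 8, level 3), Board (id 9, level 3).
Iteration 4: rows with parent in {8,9} -> Fantasy (id 11, level 4), NonFiction (id 12, level 4).
Iteration 5: no rows with parent in {11,12}; recursion stops.
Total rows emitted: 8.

8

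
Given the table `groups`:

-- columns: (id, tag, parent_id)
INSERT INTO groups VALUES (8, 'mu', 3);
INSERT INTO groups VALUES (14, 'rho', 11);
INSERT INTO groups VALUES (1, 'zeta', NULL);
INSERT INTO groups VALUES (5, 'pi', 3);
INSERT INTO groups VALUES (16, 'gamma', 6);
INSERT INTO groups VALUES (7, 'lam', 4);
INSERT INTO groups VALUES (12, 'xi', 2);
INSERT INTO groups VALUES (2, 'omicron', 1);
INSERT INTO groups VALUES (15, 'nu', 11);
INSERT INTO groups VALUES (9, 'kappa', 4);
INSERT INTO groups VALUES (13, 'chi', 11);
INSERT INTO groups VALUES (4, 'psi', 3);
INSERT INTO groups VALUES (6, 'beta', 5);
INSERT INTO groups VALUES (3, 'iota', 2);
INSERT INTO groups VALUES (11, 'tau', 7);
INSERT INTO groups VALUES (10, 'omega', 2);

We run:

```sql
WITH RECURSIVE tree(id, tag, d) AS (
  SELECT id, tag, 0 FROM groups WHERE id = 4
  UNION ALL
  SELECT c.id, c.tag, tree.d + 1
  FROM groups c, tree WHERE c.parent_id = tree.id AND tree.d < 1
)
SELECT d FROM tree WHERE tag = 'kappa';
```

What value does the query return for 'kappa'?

Base: id=4 (psi) at d 0.
Iteration 1: rows with parent_id in {4} -> lam (id 7, d 1), kappa (id 9, d 1).
Iteration 2: d < 1 fails for all current rows; recursion stops.

1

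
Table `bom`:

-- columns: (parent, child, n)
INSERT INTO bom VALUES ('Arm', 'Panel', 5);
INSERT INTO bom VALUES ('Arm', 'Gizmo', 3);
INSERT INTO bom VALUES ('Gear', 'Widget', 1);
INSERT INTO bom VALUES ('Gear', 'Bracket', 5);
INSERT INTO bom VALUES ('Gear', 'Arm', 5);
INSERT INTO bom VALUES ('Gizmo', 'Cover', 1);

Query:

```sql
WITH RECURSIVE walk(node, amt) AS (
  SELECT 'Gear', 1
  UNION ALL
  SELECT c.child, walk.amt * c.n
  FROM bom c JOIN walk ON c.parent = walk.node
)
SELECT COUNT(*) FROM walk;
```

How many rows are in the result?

7

Base: (Gear, amt=1).
Iteration 1: components of {Gear} -> Arm = 1*5 = 5, Bracket = 1*5 = 5, Widget = 1*1 = 1.
Iteration 2: components of {Arm,Bracket,Widget} -> Gizmo = 5*3 = 15, Panel = 5*5 = 25.
Iteration 3: components of {Gizmo,Panel} -> Cover = 15*1 = 15.
Iteration 4: no further components; recursion stops.
Total rows emitted: 7.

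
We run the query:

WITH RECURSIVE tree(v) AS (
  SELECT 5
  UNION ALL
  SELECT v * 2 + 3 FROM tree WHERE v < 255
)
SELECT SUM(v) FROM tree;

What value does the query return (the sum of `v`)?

Base: v=5.
Iteration 1: 5 < 255 holds -> v = 5 * 2 + 3 = 13.
Iteration 2: 13 < 255 holds -> v = 13 * 2 + 3 = 29.
Iteration 3: 29 < 255 holds -> v = 29 * 2 + 3 = 61.
Iteration 4: 61 < 255 holds -> v = 61 * 2 + 3 = 125.
Iteration 5: 125 < 255 holds -> v = 125 * 2 + 3 = 253.
Iteration 6: 253 < 255 holds -> v = 253 * 2 + 3 = 509.
Iteration 7: 509 < 255 fails; recursion stops.
SUM(v) = 5 + 13 + 29 + 61 + 125 + 253 + 509 = 995.

995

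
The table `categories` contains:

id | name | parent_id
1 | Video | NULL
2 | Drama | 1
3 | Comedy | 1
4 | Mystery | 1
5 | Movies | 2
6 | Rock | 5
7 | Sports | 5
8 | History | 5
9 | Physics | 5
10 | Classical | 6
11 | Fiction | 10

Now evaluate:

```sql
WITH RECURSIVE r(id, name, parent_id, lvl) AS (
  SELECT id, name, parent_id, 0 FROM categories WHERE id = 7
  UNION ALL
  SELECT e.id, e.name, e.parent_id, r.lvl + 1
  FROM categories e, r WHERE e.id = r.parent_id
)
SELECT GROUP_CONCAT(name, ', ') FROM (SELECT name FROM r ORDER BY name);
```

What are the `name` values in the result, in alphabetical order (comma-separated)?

Base: id=7 (Sports), parent_id=5, lvl 0.
Iteration 1: join on id=5 -> Movies (id 5, parent_id=2, lvl 1).
Iteration 2: join on id=2 -> Drama (id 2, parent_id=1, lvl 2).
Iteration 3: join on id=1 -> Video (id 1, parent_id=NULL, lvl 3).
Iteration 4: parent_id is NULL; no match; recursion stops.

Drama, Movies, Sports, Video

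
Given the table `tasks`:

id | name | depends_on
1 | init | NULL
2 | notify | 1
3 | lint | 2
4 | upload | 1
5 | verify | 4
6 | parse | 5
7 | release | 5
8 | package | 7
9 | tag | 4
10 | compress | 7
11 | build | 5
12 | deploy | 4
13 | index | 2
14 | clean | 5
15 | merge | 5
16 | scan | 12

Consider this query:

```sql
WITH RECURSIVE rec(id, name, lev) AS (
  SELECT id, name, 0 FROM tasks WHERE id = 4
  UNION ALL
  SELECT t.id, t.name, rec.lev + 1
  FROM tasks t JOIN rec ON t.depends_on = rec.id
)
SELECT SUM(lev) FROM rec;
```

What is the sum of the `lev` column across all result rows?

Base: id=4 (upload) at lev 0.
Iteration 1: rows with depends_on in {4} -> verify (id 5, lev 1), tag (id 9, lev 1), deploy (id 12, lev 1).
Iteration 2: rows with depends_on in {5,9,12} -> parse (id 6, lev 2), release (id 7, lev 2), build (id 11, lev 2), clean (id 14, lev 2), merge (id 15, lev 2), scan (id 16, lev 2).
Iteration 3: rows with depends_on in {6,7,11,14,15,16} -> package (id 8, lev 3), compress (id 10, lev 3).
Iteration 4: no rows with depends_on in {8,10}; recursion stops.
SUM(lev) = 0 + 1 + 1 + 1 + 2 + 2 + 2 + 2 + 2 + 2 + 3 + 3 = 21.

21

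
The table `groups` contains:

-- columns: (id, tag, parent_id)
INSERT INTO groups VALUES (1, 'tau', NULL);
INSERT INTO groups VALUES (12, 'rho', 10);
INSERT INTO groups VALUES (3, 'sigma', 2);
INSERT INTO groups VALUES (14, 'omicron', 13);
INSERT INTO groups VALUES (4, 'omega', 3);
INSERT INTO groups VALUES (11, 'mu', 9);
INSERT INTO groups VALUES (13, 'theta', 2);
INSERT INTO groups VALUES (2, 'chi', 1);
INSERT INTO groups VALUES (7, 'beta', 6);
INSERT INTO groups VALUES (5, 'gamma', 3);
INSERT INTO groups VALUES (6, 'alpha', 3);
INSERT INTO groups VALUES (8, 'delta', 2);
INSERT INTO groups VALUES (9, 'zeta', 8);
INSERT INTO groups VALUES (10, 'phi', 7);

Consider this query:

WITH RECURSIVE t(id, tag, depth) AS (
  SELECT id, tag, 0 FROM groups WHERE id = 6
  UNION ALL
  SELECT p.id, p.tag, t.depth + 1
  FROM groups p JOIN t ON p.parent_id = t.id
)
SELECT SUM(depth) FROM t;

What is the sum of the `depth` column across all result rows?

Base: id=6 (alpha) at depth 0.
Iteration 1: rows with parent_id in {6} -> beta (id 7, depth 1).
Iteration 2: rows with parent_id in {7} -> phi (id 10, depth 2).
Iteration 3: rows with parent_id in {10} -> rho (id 12, depth 3).
Iteration 4: no rows with parent_id in {12}; recursion stops.
SUM(depth) = 0 + 1 + 2 + 3 = 6.

6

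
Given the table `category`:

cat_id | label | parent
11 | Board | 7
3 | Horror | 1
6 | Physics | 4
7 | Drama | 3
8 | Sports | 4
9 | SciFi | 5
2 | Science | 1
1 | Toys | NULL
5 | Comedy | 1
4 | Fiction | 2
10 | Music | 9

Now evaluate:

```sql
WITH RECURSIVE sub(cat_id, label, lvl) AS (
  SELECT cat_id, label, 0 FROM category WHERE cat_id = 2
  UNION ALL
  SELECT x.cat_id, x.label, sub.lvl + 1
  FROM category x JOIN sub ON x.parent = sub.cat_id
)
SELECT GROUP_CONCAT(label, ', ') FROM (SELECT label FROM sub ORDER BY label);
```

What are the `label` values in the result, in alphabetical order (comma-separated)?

Fiction, Physics, Science, Sports

Base: cat_id=2 (Science) at lvl 0.
Iteration 1: rows with parent in {2} -> Fiction (id 4, lvl 1).
Iteration 2: rows with parent in {4} -> Physics (id 6, lvl 2), Sports (id 8, lvl 2).
Iteration 3: no rows with parent in {6,8}; recursion stops.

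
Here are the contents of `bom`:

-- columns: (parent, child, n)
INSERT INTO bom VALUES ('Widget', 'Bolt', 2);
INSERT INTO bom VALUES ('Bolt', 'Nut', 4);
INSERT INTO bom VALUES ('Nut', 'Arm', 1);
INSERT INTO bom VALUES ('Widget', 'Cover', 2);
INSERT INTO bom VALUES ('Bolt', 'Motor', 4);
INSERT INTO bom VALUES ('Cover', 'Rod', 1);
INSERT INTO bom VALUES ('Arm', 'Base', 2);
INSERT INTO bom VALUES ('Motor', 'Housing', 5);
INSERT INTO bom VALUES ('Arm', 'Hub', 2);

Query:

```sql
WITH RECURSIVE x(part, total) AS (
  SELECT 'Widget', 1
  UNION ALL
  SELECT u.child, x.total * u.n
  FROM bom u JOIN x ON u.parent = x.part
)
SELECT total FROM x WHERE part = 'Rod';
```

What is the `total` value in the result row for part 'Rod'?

Base: (Widget, total=1).
Iteration 1: components of {Widget} -> Bolt = 1*2 = 2, Cover = 1*2 = 2.
Iteration 2: components of {Bolt,Cover} -> Motor = 2*4 = 8, Nut = 2*4 = 8, Rod = 2*1 = 2.
Iteration 3: components of {Motor,Nut,Rod} -> Arm = 8*1 = 8, Housing = 8*5 = 40.
Iteration 4: components of {Arm,Housing} -> Base = 8*2 = 16, Hub = 8*2 = 16.
Iteration 5: no further components; recursion stops.

2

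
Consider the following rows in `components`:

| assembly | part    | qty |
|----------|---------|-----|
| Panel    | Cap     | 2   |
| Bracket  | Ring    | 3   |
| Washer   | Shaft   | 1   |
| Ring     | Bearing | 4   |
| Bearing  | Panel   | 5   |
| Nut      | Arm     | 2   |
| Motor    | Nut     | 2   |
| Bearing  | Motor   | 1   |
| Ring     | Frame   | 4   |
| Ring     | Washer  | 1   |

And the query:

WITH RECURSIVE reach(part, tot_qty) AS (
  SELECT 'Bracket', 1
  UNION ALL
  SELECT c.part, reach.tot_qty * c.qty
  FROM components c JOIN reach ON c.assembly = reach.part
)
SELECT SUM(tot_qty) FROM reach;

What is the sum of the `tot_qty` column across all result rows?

Base: (Bracket, tot_qty=1).
Iteration 1: components of {Bracket} -> Ring = 1*3 = 3.
Iteration 2: components of {Ring} -> Bearing = 3*4 = 12, Frame = 3*4 = 12, Washer = 3*1 = 3.
Iteration 3: components of {Bearing,Frame,Washer} -> Motor = 12*1 = 12, Panel = 12*5 = 60, Shaft = 3*1 = 3.
Iteration 4: components of {Motor,Panel,Shaft} -> Cap = 60*2 = 120, Nut = 12*2 = 24.
Iteration 5: components of {Cap,Nut} -> Arm = 24*2 = 48.
Iteration 6: no further components; recursion stops.
SUM(tot_qty) = 1 + 3 + 12 + 12 + 3 + 60 + 12 + 3 + 120 + 24 + 48 = 298.

298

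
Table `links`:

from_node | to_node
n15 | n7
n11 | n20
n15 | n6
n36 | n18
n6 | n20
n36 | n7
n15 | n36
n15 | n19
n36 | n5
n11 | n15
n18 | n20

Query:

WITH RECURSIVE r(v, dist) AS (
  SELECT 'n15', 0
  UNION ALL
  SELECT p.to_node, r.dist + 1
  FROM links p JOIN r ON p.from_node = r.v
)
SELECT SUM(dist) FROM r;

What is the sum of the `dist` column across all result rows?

15

Base: (n15, dist=0).
Iteration 1: edges from {n15} -> (n19, dist=1), (n36, dist=1), (n6, dist=1), (n7, dist=1).
Iteration 2: edges from {n19,n36,n6,n7} -> (n18, dist=2), (n20, dist=2), (n5, dist=2), (n7, dist=2).
Iteration 3: edges from {n18,n20,n5,n7} -> (n20, dist=3).
Iteration 4: no outgoing edges from {n20}; recursion stops.
SUM(dist) = 0 + 1 + 1 + 1 + 1 + 2 + 2 + 2 + 2 + 3 = 15.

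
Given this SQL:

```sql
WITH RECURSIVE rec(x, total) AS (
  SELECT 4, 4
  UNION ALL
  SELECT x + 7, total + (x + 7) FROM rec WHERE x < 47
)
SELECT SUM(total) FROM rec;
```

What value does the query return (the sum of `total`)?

732

Base: x=4, total=4.
Iteration 1: 4 < 47 holds -> x = 4 + 7 = 11, total = 4 + 11 = 15.
Iteration 2: 11 < 47 holds -> x = 11 + 7 = 18, total = 15 + 18 = 33.
Iteration 3: 18 < 47 holds -> x = 18 + 7 = 25, total = 33 + 25 = 58.
Iteration 4: 25 < 47 holds -> x = 25 + 7 = 32, total = 58 + 32 = 90.
Iteration 5: 32 < 47 holds -> x = 32 + 7 = 39, total = 90 + 39 = 129.
Iteration 6: 39 < 47 holds -> x = 39 + 7 = 46, total = 129 + 46 = 175.
Iteration 7: 46 < 47 holds -> x = 46 + 7 = 53, total = 175 + 53 = 228.
Iteration 8: 53 < 47 fails; recursion stops.
SUM(total) = 4 + 15 + 33 + 58 + 90 + 129 + 175 + 228 = 732.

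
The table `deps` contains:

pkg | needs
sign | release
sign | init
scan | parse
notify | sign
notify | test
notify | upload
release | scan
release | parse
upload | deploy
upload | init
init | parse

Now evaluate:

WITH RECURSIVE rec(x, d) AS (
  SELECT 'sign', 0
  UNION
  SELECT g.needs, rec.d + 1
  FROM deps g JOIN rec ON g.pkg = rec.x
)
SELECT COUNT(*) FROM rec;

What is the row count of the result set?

6

Base: (sign, d=0).
Iteration 1: edges from {sign} -> (init, d=1), (release, d=1).
Iteration 2: edges from {init,release} -> (parse, d=2), (scan, d=2). [UNION drops 1 duplicate row(s)]
Iteration 3: edges from {parse,scan} -> (parse, d=3).
Iteration 4: no outgoing edges from {parse}; recursion stops.
Total rows emitted: 6.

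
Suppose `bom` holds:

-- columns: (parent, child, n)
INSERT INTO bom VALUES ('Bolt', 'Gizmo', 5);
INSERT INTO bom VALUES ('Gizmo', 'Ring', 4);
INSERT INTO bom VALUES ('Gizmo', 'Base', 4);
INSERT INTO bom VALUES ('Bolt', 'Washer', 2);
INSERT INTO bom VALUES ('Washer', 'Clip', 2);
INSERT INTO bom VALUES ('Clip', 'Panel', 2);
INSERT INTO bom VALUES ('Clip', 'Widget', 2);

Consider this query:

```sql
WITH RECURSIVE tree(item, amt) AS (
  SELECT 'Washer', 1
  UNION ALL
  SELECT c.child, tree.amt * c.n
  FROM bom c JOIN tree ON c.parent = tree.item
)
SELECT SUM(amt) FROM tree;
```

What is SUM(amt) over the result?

Base: (Washer, amt=1).
Iteration 1: components of {Washer} -> Clip = 1*2 = 2.
Iteration 2: components of {Clip} -> Panel = 2*2 = 4, Widget = 2*2 = 4.
Iteration 3: no further components; recursion stops.
SUM(amt) = 1 + 2 + 4 + 4 = 11.

11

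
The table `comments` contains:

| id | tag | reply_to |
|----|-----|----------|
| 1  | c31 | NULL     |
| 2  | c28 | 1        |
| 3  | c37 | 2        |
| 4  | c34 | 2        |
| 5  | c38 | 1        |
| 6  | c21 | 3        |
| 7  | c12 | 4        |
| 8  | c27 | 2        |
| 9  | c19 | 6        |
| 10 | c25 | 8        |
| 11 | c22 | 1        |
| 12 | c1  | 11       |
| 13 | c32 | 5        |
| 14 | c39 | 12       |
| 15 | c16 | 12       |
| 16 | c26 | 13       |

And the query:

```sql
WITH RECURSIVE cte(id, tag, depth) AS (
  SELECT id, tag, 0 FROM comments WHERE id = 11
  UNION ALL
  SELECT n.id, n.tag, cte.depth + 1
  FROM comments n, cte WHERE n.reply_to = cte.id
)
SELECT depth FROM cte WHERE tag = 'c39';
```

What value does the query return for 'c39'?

2

Base: id=11 (c22) at depth 0.
Iteration 1: rows with reply_to in {11} -> c1 (id 12, depth 1).
Iteration 2: rows with reply_to in {12} -> c39 (id 14, depth 2), c16 (id 15, depth 2).
Iteration 3: no rows with reply_to in {14,15}; recursion stops.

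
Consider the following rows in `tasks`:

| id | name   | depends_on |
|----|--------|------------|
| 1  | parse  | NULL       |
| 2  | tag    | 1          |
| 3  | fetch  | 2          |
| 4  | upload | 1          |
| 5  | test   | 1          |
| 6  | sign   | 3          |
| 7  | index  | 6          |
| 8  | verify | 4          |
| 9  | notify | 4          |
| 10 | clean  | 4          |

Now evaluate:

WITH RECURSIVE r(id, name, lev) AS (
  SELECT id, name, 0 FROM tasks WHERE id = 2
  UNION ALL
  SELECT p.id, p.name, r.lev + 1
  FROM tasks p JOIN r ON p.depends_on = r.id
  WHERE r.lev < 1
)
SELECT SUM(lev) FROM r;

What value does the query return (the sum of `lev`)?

1

Base: id=2 (tag) at lev 0.
Iteration 1: rows with depends_on in {2} -> fetch (id 3, lev 1).
Iteration 2: lev < 1 fails for all current rows; recursion stops.
SUM(lev) = 0 + 1 = 1.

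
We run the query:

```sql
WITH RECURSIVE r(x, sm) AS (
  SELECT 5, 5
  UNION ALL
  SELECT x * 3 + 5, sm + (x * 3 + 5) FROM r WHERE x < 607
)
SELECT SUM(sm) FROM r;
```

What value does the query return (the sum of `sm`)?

Base: x=5, sm=5.
Iteration 1: 5 < 607 holds -> x = 5 * 3 + 5 = 20, sm = 5 + 20 = 25.
Iteration 2: 20 < 607 holds -> x = 20 * 3 + 5 = 65, sm = 25 + 65 = 90.
Iteration 3: 65 < 607 holds -> x = 65 * 3 + 5 = 200, sm = 90 + 200 = 290.
Iteration 4: 200 < 607 holds -> x = 200 * 3 + 5 = 605, sm = 290 + 605 = 895.
Iteration 5: 605 < 607 holds -> x = 605 * 3 + 5 = 1820, sm = 895 + 1820 = 2715.
Iteration 6: 1820 < 607 fails; recursion stops.
SUM(sm) = 5 + 25 + 90 + 290 + 895 + 2715 = 4020.

4020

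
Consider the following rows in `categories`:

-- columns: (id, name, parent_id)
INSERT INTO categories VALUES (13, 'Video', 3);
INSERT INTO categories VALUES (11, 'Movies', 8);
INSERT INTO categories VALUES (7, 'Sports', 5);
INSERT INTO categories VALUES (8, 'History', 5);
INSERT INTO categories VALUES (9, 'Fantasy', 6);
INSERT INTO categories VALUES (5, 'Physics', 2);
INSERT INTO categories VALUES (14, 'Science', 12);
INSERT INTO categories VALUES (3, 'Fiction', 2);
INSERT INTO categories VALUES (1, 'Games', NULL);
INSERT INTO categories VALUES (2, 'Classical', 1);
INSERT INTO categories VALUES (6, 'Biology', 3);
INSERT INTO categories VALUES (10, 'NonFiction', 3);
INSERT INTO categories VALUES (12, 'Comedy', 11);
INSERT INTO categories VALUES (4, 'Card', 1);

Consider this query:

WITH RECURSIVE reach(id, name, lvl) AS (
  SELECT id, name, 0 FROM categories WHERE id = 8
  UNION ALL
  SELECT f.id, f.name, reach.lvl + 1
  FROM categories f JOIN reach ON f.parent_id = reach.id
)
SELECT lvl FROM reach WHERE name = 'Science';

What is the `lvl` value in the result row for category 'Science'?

3

Base: id=8 (History) at lvl 0.
Iteration 1: rows with parent_id in {8} -> Movies (id 11, lvl 1).
Iteration 2: rows with parent_id in {11} -> Comedy (id 12, lvl 2).
Iteration 3: rows with parent_id in {12} -> Science (id 14, lvl 3).
Iteration 4: no rows with parent_id in {14}; recursion stops.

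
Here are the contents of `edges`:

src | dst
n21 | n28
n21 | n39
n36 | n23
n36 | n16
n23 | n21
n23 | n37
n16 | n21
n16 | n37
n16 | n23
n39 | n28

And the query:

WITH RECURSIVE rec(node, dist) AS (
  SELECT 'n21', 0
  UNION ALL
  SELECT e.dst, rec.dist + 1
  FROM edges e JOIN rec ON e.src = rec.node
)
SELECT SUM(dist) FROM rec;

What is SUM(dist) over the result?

Base: (n21, dist=0).
Iteration 1: edges from {n21} -> (n28, dist=1), (n39, dist=1).
Iteration 2: edges from {n28,n39} -> (n28, dist=2).
Iteration 3: no outgoing edges from {n28}; recursion stops.
SUM(dist) = 0 + 1 + 1 + 2 = 4.

4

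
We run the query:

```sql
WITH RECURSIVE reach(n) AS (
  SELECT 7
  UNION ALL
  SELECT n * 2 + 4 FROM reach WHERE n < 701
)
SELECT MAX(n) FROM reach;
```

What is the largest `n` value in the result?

Base: n=7.
Iteration 1: 7 < 701 holds -> n = 7 * 2 + 4 = 18.
Iteration 2: 18 < 701 holds -> n = 18 * 2 + 4 = 40.
Iteration 3: 40 < 701 holds -> n = 40 * 2 + 4 = 84.
Iteration 4: 84 < 701 holds -> n = 84 * 2 + 4 = 172.
Iteration 5: 172 < 701 holds -> n = 172 * 2 + 4 = 348.
Iteration 6: 348 < 701 holds -> n = 348 * 2 + 4 = 700.
Iteration 7: 700 < 701 holds -> n = 700 * 2 + 4 = 1404.
Iteration 8: 1404 < 701 fails; recursion stops.
n values: 7, 18, 40, 84, 172, 348, 700, 1404; the maximum is 1404.

1404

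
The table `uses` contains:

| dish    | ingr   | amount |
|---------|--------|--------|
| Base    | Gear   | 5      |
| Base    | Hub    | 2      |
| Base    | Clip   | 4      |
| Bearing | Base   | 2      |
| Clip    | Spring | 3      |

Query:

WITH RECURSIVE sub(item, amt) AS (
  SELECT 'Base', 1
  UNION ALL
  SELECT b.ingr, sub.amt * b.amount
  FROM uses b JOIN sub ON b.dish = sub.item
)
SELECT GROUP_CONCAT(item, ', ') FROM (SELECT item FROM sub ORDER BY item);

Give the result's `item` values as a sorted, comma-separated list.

Base: (Base, amt=1).
Iteration 1: components of {Base} -> Clip = 1*4 = 4, Gear = 1*5 = 5, Hub = 1*2 = 2.
Iteration 2: components of {Clip,Gear,Hub} -> Spring = 4*3 = 12.
Iteration 3: no further components; recursion stops.

Base, Clip, Gear, Hub, Spring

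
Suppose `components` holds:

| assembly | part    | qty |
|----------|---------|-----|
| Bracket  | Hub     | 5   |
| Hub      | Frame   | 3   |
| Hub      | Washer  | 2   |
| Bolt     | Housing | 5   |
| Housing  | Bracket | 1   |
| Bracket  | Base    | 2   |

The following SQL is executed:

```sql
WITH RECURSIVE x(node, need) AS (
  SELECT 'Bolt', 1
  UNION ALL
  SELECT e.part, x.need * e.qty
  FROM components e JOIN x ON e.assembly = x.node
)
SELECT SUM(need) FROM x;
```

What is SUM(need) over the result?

171

Base: (Bolt, need=1).
Iteration 1: components of {Bolt} -> Housing = 1*5 = 5.
Iteration 2: components of {Housing} -> Bracket = 5*1 = 5.
Iteration 3: components of {Bracket} -> Base = 5*2 = 10, Hub = 5*5 = 25.
Iteration 4: components of {Base,Hub} -> Frame = 25*3 = 75, Washer = 25*2 = 50.
Iteration 5: no further components; recursion stops.
SUM(need) = 1 + 5 + 5 + 25 + 10 + 75 + 50 = 171.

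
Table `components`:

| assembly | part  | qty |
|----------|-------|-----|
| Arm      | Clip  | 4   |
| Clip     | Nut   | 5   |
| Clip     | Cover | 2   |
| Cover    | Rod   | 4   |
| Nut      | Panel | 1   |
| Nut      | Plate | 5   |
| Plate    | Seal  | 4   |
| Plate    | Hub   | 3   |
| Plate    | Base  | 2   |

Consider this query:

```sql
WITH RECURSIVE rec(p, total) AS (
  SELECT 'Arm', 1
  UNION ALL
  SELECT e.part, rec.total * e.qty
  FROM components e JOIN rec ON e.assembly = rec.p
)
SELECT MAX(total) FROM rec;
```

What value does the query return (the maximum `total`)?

Base: (Arm, total=1).
Iteration 1: components of {Arm} -> Clip = 1*4 = 4.
Iteration 2: components of {Clip} -> Cover = 4*2 = 8, Nut = 4*5 = 20.
Iteration 3: components of {Cover,Nut} -> Panel = 20*1 = 20, Plate = 20*5 = 100, Rod = 8*4 = 32.
Iteration 4: components of {Panel,Plate,Rod} -> Base = 100*2 = 200, Hub = 100*3 = 300, Seal = 100*4 = 400.
Iteration 5: no further components; recursion stops.
total values: 1, 4, 20, 8, 20, 100, 32, 400, 300, 200; the maximum is 400.

400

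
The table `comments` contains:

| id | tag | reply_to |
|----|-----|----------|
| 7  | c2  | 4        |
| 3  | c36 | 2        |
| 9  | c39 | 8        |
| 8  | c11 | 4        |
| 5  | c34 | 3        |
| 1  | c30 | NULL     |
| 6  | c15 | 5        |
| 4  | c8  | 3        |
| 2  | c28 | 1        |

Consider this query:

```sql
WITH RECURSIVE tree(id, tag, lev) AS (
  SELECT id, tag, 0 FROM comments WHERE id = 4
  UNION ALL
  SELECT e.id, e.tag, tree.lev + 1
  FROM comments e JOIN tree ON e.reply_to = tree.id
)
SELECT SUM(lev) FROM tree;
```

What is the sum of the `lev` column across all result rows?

Base: id=4 (c8) at lev 0.
Iteration 1: rows with reply_to in {4} -> c2 (id 7, lev 1), c11 (id 8, lev 1).
Iteration 2: rows with reply_to in {7,8} -> c39 (id 9, lev 2).
Iteration 3: no rows with reply_to in {9}; recursion stops.
SUM(lev) = 0 + 1 + 1 + 2 = 4.

4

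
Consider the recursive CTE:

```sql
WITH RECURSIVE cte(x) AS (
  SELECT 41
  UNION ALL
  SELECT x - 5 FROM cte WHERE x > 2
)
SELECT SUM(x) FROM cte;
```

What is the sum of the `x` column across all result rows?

189

Base: x=41.
Iteration 1: 41 > 2 holds -> x = 41 - 5 = 36.
Iteration 2: 36 > 2 holds -> x = 36 - 5 = 31.
Iteration 3: 31 > 2 holds -> x = 31 - 5 = 26.
Iteration 4: 26 > 2 holds -> x = 26 - 5 = 21.
Iteration 5: 21 > 2 holds -> x = 21 - 5 = 16.
Iteration 6: 16 > 2 holds -> x = 16 - 5 = 11.
Iteration 7: 11 > 2 holds -> x = 11 - 5 = 6.
Iteration 8: 6 > 2 holds -> x = 6 - 5 = 1.
Iteration 9: 1 > 2 fails; recursion stops.
SUM(x) = 41 + 36 + 31 + 26 + 21 + 16 + 11 + 6 + 1 = 189.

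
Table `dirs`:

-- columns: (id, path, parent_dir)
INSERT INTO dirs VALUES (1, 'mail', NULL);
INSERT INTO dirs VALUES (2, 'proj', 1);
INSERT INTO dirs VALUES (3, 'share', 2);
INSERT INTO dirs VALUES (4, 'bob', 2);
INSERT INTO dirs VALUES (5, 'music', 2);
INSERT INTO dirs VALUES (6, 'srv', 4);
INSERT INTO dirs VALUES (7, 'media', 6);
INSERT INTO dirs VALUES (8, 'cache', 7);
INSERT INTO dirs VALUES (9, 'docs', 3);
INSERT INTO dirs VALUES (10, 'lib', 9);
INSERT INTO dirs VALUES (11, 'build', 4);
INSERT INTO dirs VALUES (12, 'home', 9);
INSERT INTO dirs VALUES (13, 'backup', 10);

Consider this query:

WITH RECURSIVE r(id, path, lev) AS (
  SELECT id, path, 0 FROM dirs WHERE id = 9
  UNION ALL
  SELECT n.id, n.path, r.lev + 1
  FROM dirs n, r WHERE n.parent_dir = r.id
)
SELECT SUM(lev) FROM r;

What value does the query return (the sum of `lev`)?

4

Base: id=9 (docs) at lev 0.
Iteration 1: rows with parent_dir in {9} -> lib (id 10, lev 1), home (id 12, lev 1).
Iteration 2: rows with parent_dir in {10,12} -> backup (id 13, lev 2).
Iteration 3: no rows with parent_dir in {13}; recursion stops.
SUM(lev) = 0 + 1 + 1 + 2 = 4.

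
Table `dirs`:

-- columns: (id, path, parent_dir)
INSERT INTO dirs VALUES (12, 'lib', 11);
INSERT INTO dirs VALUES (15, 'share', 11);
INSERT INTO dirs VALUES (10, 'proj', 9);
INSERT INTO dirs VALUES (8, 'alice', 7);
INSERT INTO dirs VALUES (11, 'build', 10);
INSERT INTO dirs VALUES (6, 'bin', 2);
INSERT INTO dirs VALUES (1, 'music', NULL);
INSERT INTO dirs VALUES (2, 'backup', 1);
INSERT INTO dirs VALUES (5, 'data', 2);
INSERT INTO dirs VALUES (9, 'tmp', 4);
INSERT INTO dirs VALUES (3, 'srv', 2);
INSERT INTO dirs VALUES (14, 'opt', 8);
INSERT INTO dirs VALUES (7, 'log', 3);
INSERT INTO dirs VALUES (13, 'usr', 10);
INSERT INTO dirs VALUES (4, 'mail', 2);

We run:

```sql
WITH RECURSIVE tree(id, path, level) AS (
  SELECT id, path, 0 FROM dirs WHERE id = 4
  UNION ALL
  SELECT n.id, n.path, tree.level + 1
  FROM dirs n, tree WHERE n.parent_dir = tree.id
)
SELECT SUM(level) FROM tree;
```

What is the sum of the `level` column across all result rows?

Base: id=4 (mail) at level 0.
Iteration 1: rows with parent_dir in {4} -> tmp (id 9, level 1).
Iteration 2: rows with parent_dir in {9} -> proj (id 10, level 2).
Iteration 3: rows with parent_dir in {10} -> build (id 11, level 3), usr (id 13, level 3).
Iteration 4: rows with parent_dir in {11,13} -> lib (id 12, level 4), share (id 15, level 4).
Iteration 5: no rows with parent_dir in {12,15}; recursion stops.
SUM(level) = 0 + 1 + 2 + 3 + 3 + 4 + 4 = 17.

17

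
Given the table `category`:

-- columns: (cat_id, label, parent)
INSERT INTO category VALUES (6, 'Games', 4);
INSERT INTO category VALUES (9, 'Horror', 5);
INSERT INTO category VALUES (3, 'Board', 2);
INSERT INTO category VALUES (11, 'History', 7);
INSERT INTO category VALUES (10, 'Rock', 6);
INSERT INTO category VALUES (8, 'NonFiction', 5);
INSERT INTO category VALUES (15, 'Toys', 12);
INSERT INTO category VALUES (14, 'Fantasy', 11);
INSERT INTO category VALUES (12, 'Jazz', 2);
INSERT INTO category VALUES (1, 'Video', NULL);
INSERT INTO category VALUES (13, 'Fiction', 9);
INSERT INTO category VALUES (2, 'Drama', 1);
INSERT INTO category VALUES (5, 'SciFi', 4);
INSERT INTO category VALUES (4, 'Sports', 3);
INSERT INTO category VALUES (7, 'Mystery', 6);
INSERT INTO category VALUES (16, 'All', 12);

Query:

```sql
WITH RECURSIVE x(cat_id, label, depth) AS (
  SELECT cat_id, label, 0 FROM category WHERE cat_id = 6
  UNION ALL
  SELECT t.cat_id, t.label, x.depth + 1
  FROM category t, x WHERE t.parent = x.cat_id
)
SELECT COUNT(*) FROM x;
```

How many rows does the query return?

Base: cat_id=6 (Games) at depth 0.
Iteration 1: rows with parent in {6} -> Mystery (id 7, depth 1), Rock (id 10, depth 1).
Iteration 2: rows with parent in {7,10} -> History (id 11, depth 2).
Iteration 3: rows with parent in {11} -> Fantasy (id 14, depth 3).
Iteration 4: no rows with parent in {14}; recursion stops.
Total rows emitted: 5.

5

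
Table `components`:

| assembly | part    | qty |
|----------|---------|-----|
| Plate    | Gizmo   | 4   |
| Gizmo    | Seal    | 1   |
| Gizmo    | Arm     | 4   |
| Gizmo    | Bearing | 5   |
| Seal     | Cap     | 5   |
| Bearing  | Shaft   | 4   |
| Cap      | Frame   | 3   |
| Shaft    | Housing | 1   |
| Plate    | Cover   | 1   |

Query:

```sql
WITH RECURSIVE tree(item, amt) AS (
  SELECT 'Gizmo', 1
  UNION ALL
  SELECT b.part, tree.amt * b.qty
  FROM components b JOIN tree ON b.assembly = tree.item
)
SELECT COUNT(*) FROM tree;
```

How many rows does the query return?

Base: (Gizmo, amt=1).
Iteration 1: components of {Gizmo} -> Arm = 1*4 = 4, Bearing = 1*5 = 5, Seal = 1*1 = 1.
Iteration 2: components of {Arm,Bearing,Seal} -> Cap = 1*5 = 5, Shaft = 5*4 = 20.
Iteration 3: components of {Cap,Shaft} -> Frame = 5*3 = 15, Housing = 20*1 = 20.
Iteration 4: no further components; recursion stops.
Total rows emitted: 8.

8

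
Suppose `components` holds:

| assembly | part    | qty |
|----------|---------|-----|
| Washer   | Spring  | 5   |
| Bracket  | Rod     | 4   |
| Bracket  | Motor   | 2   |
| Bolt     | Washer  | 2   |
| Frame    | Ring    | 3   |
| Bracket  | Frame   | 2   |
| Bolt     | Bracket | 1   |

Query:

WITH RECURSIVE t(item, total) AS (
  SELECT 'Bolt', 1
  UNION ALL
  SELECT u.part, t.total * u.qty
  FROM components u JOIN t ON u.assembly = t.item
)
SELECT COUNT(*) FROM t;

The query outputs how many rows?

8

Base: (Bolt, total=1).
Iteration 1: components of {Bolt} -> Bracket = 1*1 = 1, Washer = 1*2 = 2.
Iteration 2: components of {Bracket,Washer} -> Frame = 1*2 = 2, Motor = 1*2 = 2, Rod = 1*4 = 4, Spring = 2*5 = 10.
Iteration 3: components of {Frame,Motor,Rod,Spring} -> Ring = 2*3 = 6.
Iteration 4: no further components; recursion stops.
Total rows emitted: 8.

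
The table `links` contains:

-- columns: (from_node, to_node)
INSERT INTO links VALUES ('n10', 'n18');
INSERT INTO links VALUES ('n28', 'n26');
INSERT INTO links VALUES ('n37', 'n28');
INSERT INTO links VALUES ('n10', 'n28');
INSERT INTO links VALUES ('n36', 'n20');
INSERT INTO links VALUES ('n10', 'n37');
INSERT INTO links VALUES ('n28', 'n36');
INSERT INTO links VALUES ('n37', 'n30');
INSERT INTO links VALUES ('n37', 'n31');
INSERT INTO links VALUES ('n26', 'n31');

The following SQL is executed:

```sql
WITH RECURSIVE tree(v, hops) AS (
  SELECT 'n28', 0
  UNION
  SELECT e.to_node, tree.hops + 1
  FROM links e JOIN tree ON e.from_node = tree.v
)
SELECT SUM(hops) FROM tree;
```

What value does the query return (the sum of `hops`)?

6

Base: (n28, hops=0).
Iteration 1: edges from {n28} -> (n26, hops=1), (n36, hops=1).
Iteration 2: edges from {n26,n36} -> (n20, hops=2), (n31, hops=2).
Iteration 3: no outgoing edges from {n20,n31}; recursion stops.
SUM(hops) = 0 + 1 + 1 + 2 + 2 = 6.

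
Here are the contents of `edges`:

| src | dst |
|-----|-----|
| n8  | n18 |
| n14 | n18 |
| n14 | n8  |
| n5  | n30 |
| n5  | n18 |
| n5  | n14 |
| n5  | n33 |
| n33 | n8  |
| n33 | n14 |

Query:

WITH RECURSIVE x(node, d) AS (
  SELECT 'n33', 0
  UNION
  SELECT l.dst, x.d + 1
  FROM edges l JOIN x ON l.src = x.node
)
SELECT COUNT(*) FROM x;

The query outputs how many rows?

6

Base: (n33, d=0).
Iteration 1: edges from {n33} -> (n14, d=1), (n8, d=1).
Iteration 2: edges from {n14,n8} -> (n18, d=2), (n8, d=2). [UNION drops 1 duplicate row(s)]
Iteration 3: edges from {n18,n8} -> (n18, d=3).
Iteration 4: no outgoing edges from {n18}; recursion stops.
Total rows emitted: 6.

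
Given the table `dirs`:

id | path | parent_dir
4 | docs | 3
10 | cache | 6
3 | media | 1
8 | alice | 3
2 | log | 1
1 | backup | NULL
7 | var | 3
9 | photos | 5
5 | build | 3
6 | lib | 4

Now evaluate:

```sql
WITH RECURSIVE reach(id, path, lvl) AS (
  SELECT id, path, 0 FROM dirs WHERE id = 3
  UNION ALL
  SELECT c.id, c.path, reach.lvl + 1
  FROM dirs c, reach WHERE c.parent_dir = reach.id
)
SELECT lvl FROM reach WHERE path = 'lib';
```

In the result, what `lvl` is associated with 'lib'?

2

Base: id=3 (media) at lvl 0.
Iteration 1: rows with parent_dir in {3} -> docs (id 4, lvl 1), build (id 5, lvl 1), var (id 7, lvl 1), alice (id 8, lvl 1).
Iteration 2: rows with parent_dir in {4,5,7,8} -> lib (id 6, lvl 2), photos (id 9, lvl 2).
Iteration 3: rows with parent_dir in {6,9} -> cache (id 10, lvl 3).
Iteration 4: no rows with parent_dir in {10}; recursion stops.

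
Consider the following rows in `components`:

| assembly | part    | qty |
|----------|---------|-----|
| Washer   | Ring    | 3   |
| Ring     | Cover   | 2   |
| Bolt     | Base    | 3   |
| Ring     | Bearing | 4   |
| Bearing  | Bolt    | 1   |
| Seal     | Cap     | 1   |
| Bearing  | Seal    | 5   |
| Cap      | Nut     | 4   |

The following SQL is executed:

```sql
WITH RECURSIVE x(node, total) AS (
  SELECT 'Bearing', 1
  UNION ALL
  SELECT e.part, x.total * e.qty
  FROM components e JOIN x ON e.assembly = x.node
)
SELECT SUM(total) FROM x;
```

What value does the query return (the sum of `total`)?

Base: (Bearing, total=1).
Iteration 1: components of {Bearing} -> Bolt = 1*1 = 1, Seal = 1*5 = 5.
Iteration 2: components of {Bolt,Seal} -> Base = 1*3 = 3, Cap = 5*1 = 5.
Iteration 3: components of {Base,Cap} -> Nut = 5*4 = 20.
Iteration 4: no further components; recursion stops.
SUM(total) = 1 + 1 + 5 + 3 + 5 + 20 = 35.

35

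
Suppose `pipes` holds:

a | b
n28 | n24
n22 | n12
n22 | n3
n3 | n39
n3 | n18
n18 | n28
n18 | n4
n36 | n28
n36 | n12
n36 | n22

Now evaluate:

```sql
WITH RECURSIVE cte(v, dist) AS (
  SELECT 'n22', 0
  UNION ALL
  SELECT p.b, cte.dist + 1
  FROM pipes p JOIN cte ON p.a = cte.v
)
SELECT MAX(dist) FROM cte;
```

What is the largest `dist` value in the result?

4

Base: (n22, dist=0).
Iteration 1: edges from {n22} -> (n12, dist=1), (n3, dist=1).
Iteration 2: edges from {n12,n3} -> (n18, dist=2), (n39, dist=2).
Iteration 3: edges from {n18,n39} -> (n28, dist=3), (n4, dist=3).
Iteration 4: edges from {n28,n4} -> (n24, dist=4).
Iteration 5: no outgoing edges from {n24}; recursion stops.
dist values: 0, 1, 1, 2, 2, 3, 3, 4; the maximum is 4.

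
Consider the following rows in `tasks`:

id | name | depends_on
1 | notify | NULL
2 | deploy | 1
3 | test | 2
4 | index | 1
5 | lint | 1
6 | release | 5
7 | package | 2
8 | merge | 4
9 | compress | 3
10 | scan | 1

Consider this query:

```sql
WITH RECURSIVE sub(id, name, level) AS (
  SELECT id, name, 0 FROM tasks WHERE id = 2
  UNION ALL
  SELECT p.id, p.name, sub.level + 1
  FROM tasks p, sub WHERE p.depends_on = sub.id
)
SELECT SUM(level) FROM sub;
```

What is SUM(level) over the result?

Base: id=2 (deploy) at level 0.
Iteration 1: rows with depends_on in {2} -> test (id 3, level 1), package (id 7, level 1).
Iteration 2: rows with depends_on in {3,7} -> compress (id 9, level 2).
Iteration 3: no rows with depends_on in {9}; recursion stops.
SUM(level) = 0 + 1 + 1 + 2 = 4.

4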